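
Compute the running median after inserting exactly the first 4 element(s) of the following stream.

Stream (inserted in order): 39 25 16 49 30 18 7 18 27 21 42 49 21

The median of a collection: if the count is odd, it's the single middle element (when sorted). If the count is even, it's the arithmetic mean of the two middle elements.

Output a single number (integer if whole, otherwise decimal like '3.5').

Step 1: insert 39 -> lo=[39] (size 1, max 39) hi=[] (size 0) -> median=39
Step 2: insert 25 -> lo=[25] (size 1, max 25) hi=[39] (size 1, min 39) -> median=32
Step 3: insert 16 -> lo=[16, 25] (size 2, max 25) hi=[39] (size 1, min 39) -> median=25
Step 4: insert 49 -> lo=[16, 25] (size 2, max 25) hi=[39, 49] (size 2, min 39) -> median=32

Answer: 32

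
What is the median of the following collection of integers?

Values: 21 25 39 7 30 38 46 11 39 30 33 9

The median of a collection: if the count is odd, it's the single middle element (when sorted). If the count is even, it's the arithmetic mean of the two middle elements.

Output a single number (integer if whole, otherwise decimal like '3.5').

Step 1: insert 21 -> lo=[21] (size 1, max 21) hi=[] (size 0) -> median=21
Step 2: insert 25 -> lo=[21] (size 1, max 21) hi=[25] (size 1, min 25) -> median=23
Step 3: insert 39 -> lo=[21, 25] (size 2, max 25) hi=[39] (size 1, min 39) -> median=25
Step 4: insert 7 -> lo=[7, 21] (size 2, max 21) hi=[25, 39] (size 2, min 25) -> median=23
Step 5: insert 30 -> lo=[7, 21, 25] (size 3, max 25) hi=[30, 39] (size 2, min 30) -> median=25
Step 6: insert 38 -> lo=[7, 21, 25] (size 3, max 25) hi=[30, 38, 39] (size 3, min 30) -> median=27.5
Step 7: insert 46 -> lo=[7, 21, 25, 30] (size 4, max 30) hi=[38, 39, 46] (size 3, min 38) -> median=30
Step 8: insert 11 -> lo=[7, 11, 21, 25] (size 4, max 25) hi=[30, 38, 39, 46] (size 4, min 30) -> median=27.5
Step 9: insert 39 -> lo=[7, 11, 21, 25, 30] (size 5, max 30) hi=[38, 39, 39, 46] (size 4, min 38) -> median=30
Step 10: insert 30 -> lo=[7, 11, 21, 25, 30] (size 5, max 30) hi=[30, 38, 39, 39, 46] (size 5, min 30) -> median=30
Step 11: insert 33 -> lo=[7, 11, 21, 25, 30, 30] (size 6, max 30) hi=[33, 38, 39, 39, 46] (size 5, min 33) -> median=30
Step 12: insert 9 -> lo=[7, 9, 11, 21, 25, 30] (size 6, max 30) hi=[30, 33, 38, 39, 39, 46] (size 6, min 30) -> median=30

Answer: 30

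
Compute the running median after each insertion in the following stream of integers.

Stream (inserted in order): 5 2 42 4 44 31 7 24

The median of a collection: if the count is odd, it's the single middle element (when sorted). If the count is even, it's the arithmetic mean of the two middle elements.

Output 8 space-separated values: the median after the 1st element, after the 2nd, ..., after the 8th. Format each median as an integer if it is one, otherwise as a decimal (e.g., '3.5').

Step 1: insert 5 -> lo=[5] (size 1, max 5) hi=[] (size 0) -> median=5
Step 2: insert 2 -> lo=[2] (size 1, max 2) hi=[5] (size 1, min 5) -> median=3.5
Step 3: insert 42 -> lo=[2, 5] (size 2, max 5) hi=[42] (size 1, min 42) -> median=5
Step 4: insert 4 -> lo=[2, 4] (size 2, max 4) hi=[5, 42] (size 2, min 5) -> median=4.5
Step 5: insert 44 -> lo=[2, 4, 5] (size 3, max 5) hi=[42, 44] (size 2, min 42) -> median=5
Step 6: insert 31 -> lo=[2, 4, 5] (size 3, max 5) hi=[31, 42, 44] (size 3, min 31) -> median=18
Step 7: insert 7 -> lo=[2, 4, 5, 7] (size 4, max 7) hi=[31, 42, 44] (size 3, min 31) -> median=7
Step 8: insert 24 -> lo=[2, 4, 5, 7] (size 4, max 7) hi=[24, 31, 42, 44] (size 4, min 24) -> median=15.5

Answer: 5 3.5 5 4.5 5 18 7 15.5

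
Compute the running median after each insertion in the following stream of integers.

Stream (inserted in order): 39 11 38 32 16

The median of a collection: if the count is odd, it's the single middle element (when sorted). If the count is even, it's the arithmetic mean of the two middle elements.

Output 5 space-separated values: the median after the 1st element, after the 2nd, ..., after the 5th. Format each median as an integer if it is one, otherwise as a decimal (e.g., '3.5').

Step 1: insert 39 -> lo=[39] (size 1, max 39) hi=[] (size 0) -> median=39
Step 2: insert 11 -> lo=[11] (size 1, max 11) hi=[39] (size 1, min 39) -> median=25
Step 3: insert 38 -> lo=[11, 38] (size 2, max 38) hi=[39] (size 1, min 39) -> median=38
Step 4: insert 32 -> lo=[11, 32] (size 2, max 32) hi=[38, 39] (size 2, min 38) -> median=35
Step 5: insert 16 -> lo=[11, 16, 32] (size 3, max 32) hi=[38, 39] (size 2, min 38) -> median=32

Answer: 39 25 38 35 32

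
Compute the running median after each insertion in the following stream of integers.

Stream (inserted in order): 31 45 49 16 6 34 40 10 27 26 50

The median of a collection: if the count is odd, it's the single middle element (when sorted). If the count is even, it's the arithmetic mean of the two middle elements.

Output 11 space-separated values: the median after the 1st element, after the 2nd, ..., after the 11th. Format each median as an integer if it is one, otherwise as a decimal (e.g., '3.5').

Answer: 31 38 45 38 31 32.5 34 32.5 31 29 31

Derivation:
Step 1: insert 31 -> lo=[31] (size 1, max 31) hi=[] (size 0) -> median=31
Step 2: insert 45 -> lo=[31] (size 1, max 31) hi=[45] (size 1, min 45) -> median=38
Step 3: insert 49 -> lo=[31, 45] (size 2, max 45) hi=[49] (size 1, min 49) -> median=45
Step 4: insert 16 -> lo=[16, 31] (size 2, max 31) hi=[45, 49] (size 2, min 45) -> median=38
Step 5: insert 6 -> lo=[6, 16, 31] (size 3, max 31) hi=[45, 49] (size 2, min 45) -> median=31
Step 6: insert 34 -> lo=[6, 16, 31] (size 3, max 31) hi=[34, 45, 49] (size 3, min 34) -> median=32.5
Step 7: insert 40 -> lo=[6, 16, 31, 34] (size 4, max 34) hi=[40, 45, 49] (size 3, min 40) -> median=34
Step 8: insert 10 -> lo=[6, 10, 16, 31] (size 4, max 31) hi=[34, 40, 45, 49] (size 4, min 34) -> median=32.5
Step 9: insert 27 -> lo=[6, 10, 16, 27, 31] (size 5, max 31) hi=[34, 40, 45, 49] (size 4, min 34) -> median=31
Step 10: insert 26 -> lo=[6, 10, 16, 26, 27] (size 5, max 27) hi=[31, 34, 40, 45, 49] (size 5, min 31) -> median=29
Step 11: insert 50 -> lo=[6, 10, 16, 26, 27, 31] (size 6, max 31) hi=[34, 40, 45, 49, 50] (size 5, min 34) -> median=31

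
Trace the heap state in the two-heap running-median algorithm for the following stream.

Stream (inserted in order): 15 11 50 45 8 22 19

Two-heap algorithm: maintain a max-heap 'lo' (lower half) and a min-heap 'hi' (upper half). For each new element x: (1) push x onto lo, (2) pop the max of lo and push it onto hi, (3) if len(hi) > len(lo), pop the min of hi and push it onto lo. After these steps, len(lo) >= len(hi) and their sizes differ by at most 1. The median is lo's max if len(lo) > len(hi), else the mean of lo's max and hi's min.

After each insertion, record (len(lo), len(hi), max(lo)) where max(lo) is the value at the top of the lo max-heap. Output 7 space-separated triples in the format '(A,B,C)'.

Answer: (1,0,15) (1,1,11) (2,1,15) (2,2,15) (3,2,15) (3,3,15) (4,3,19)

Derivation:
Step 1: insert 15 -> lo=[15] hi=[] -> (len(lo)=1, len(hi)=0, max(lo)=15)
Step 2: insert 11 -> lo=[11] hi=[15] -> (len(lo)=1, len(hi)=1, max(lo)=11)
Step 3: insert 50 -> lo=[11, 15] hi=[50] -> (len(lo)=2, len(hi)=1, max(lo)=15)
Step 4: insert 45 -> lo=[11, 15] hi=[45, 50] -> (len(lo)=2, len(hi)=2, max(lo)=15)
Step 5: insert 8 -> lo=[8, 11, 15] hi=[45, 50] -> (len(lo)=3, len(hi)=2, max(lo)=15)
Step 6: insert 22 -> lo=[8, 11, 15] hi=[22, 45, 50] -> (len(lo)=3, len(hi)=3, max(lo)=15)
Step 7: insert 19 -> lo=[8, 11, 15, 19] hi=[22, 45, 50] -> (len(lo)=4, len(hi)=3, max(lo)=19)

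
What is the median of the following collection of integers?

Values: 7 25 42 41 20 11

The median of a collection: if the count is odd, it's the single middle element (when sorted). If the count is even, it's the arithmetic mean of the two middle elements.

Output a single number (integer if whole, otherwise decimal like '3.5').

Answer: 22.5

Derivation:
Step 1: insert 7 -> lo=[7] (size 1, max 7) hi=[] (size 0) -> median=7
Step 2: insert 25 -> lo=[7] (size 1, max 7) hi=[25] (size 1, min 25) -> median=16
Step 3: insert 42 -> lo=[7, 25] (size 2, max 25) hi=[42] (size 1, min 42) -> median=25
Step 4: insert 41 -> lo=[7, 25] (size 2, max 25) hi=[41, 42] (size 2, min 41) -> median=33
Step 5: insert 20 -> lo=[7, 20, 25] (size 3, max 25) hi=[41, 42] (size 2, min 41) -> median=25
Step 6: insert 11 -> lo=[7, 11, 20] (size 3, max 20) hi=[25, 41, 42] (size 3, min 25) -> median=22.5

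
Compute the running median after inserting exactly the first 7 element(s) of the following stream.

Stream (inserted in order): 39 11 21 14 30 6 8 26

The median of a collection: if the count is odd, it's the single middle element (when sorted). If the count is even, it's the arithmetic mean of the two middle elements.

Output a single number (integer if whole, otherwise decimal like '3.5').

Answer: 14

Derivation:
Step 1: insert 39 -> lo=[39] (size 1, max 39) hi=[] (size 0) -> median=39
Step 2: insert 11 -> lo=[11] (size 1, max 11) hi=[39] (size 1, min 39) -> median=25
Step 3: insert 21 -> lo=[11, 21] (size 2, max 21) hi=[39] (size 1, min 39) -> median=21
Step 4: insert 14 -> lo=[11, 14] (size 2, max 14) hi=[21, 39] (size 2, min 21) -> median=17.5
Step 5: insert 30 -> lo=[11, 14, 21] (size 3, max 21) hi=[30, 39] (size 2, min 30) -> median=21
Step 6: insert 6 -> lo=[6, 11, 14] (size 3, max 14) hi=[21, 30, 39] (size 3, min 21) -> median=17.5
Step 7: insert 8 -> lo=[6, 8, 11, 14] (size 4, max 14) hi=[21, 30, 39] (size 3, min 21) -> median=14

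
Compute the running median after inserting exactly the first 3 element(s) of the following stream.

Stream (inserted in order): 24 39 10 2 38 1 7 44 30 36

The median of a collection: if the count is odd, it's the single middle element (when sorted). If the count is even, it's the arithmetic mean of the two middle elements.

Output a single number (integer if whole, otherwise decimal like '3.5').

Step 1: insert 24 -> lo=[24] (size 1, max 24) hi=[] (size 0) -> median=24
Step 2: insert 39 -> lo=[24] (size 1, max 24) hi=[39] (size 1, min 39) -> median=31.5
Step 3: insert 10 -> lo=[10, 24] (size 2, max 24) hi=[39] (size 1, min 39) -> median=24

Answer: 24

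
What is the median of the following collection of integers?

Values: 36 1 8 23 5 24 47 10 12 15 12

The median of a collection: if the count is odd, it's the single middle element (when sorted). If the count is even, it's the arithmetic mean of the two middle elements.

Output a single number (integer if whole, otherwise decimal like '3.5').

Answer: 12

Derivation:
Step 1: insert 36 -> lo=[36] (size 1, max 36) hi=[] (size 0) -> median=36
Step 2: insert 1 -> lo=[1] (size 1, max 1) hi=[36] (size 1, min 36) -> median=18.5
Step 3: insert 8 -> lo=[1, 8] (size 2, max 8) hi=[36] (size 1, min 36) -> median=8
Step 4: insert 23 -> lo=[1, 8] (size 2, max 8) hi=[23, 36] (size 2, min 23) -> median=15.5
Step 5: insert 5 -> lo=[1, 5, 8] (size 3, max 8) hi=[23, 36] (size 2, min 23) -> median=8
Step 6: insert 24 -> lo=[1, 5, 8] (size 3, max 8) hi=[23, 24, 36] (size 3, min 23) -> median=15.5
Step 7: insert 47 -> lo=[1, 5, 8, 23] (size 4, max 23) hi=[24, 36, 47] (size 3, min 24) -> median=23
Step 8: insert 10 -> lo=[1, 5, 8, 10] (size 4, max 10) hi=[23, 24, 36, 47] (size 4, min 23) -> median=16.5
Step 9: insert 12 -> lo=[1, 5, 8, 10, 12] (size 5, max 12) hi=[23, 24, 36, 47] (size 4, min 23) -> median=12
Step 10: insert 15 -> lo=[1, 5, 8, 10, 12] (size 5, max 12) hi=[15, 23, 24, 36, 47] (size 5, min 15) -> median=13.5
Step 11: insert 12 -> lo=[1, 5, 8, 10, 12, 12] (size 6, max 12) hi=[15, 23, 24, 36, 47] (size 5, min 15) -> median=12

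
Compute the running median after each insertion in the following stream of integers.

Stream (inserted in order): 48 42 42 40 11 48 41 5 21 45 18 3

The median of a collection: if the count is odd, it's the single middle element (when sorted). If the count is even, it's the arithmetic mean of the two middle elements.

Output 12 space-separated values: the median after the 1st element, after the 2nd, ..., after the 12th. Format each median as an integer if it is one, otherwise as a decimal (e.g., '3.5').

Step 1: insert 48 -> lo=[48] (size 1, max 48) hi=[] (size 0) -> median=48
Step 2: insert 42 -> lo=[42] (size 1, max 42) hi=[48] (size 1, min 48) -> median=45
Step 3: insert 42 -> lo=[42, 42] (size 2, max 42) hi=[48] (size 1, min 48) -> median=42
Step 4: insert 40 -> lo=[40, 42] (size 2, max 42) hi=[42, 48] (size 2, min 42) -> median=42
Step 5: insert 11 -> lo=[11, 40, 42] (size 3, max 42) hi=[42, 48] (size 2, min 42) -> median=42
Step 6: insert 48 -> lo=[11, 40, 42] (size 3, max 42) hi=[42, 48, 48] (size 3, min 42) -> median=42
Step 7: insert 41 -> lo=[11, 40, 41, 42] (size 4, max 42) hi=[42, 48, 48] (size 3, min 42) -> median=42
Step 8: insert 5 -> lo=[5, 11, 40, 41] (size 4, max 41) hi=[42, 42, 48, 48] (size 4, min 42) -> median=41.5
Step 9: insert 21 -> lo=[5, 11, 21, 40, 41] (size 5, max 41) hi=[42, 42, 48, 48] (size 4, min 42) -> median=41
Step 10: insert 45 -> lo=[5, 11, 21, 40, 41] (size 5, max 41) hi=[42, 42, 45, 48, 48] (size 5, min 42) -> median=41.5
Step 11: insert 18 -> lo=[5, 11, 18, 21, 40, 41] (size 6, max 41) hi=[42, 42, 45, 48, 48] (size 5, min 42) -> median=41
Step 12: insert 3 -> lo=[3, 5, 11, 18, 21, 40] (size 6, max 40) hi=[41, 42, 42, 45, 48, 48] (size 6, min 41) -> median=40.5

Answer: 48 45 42 42 42 42 42 41.5 41 41.5 41 40.5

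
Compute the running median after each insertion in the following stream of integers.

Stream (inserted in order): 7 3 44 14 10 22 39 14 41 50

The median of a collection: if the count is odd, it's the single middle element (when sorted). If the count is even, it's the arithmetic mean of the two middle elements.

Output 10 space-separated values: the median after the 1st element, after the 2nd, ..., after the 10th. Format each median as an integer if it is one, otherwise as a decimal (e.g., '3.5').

Answer: 7 5 7 10.5 10 12 14 14 14 18

Derivation:
Step 1: insert 7 -> lo=[7] (size 1, max 7) hi=[] (size 0) -> median=7
Step 2: insert 3 -> lo=[3] (size 1, max 3) hi=[7] (size 1, min 7) -> median=5
Step 3: insert 44 -> lo=[3, 7] (size 2, max 7) hi=[44] (size 1, min 44) -> median=7
Step 4: insert 14 -> lo=[3, 7] (size 2, max 7) hi=[14, 44] (size 2, min 14) -> median=10.5
Step 5: insert 10 -> lo=[3, 7, 10] (size 3, max 10) hi=[14, 44] (size 2, min 14) -> median=10
Step 6: insert 22 -> lo=[3, 7, 10] (size 3, max 10) hi=[14, 22, 44] (size 3, min 14) -> median=12
Step 7: insert 39 -> lo=[3, 7, 10, 14] (size 4, max 14) hi=[22, 39, 44] (size 3, min 22) -> median=14
Step 8: insert 14 -> lo=[3, 7, 10, 14] (size 4, max 14) hi=[14, 22, 39, 44] (size 4, min 14) -> median=14
Step 9: insert 41 -> lo=[3, 7, 10, 14, 14] (size 5, max 14) hi=[22, 39, 41, 44] (size 4, min 22) -> median=14
Step 10: insert 50 -> lo=[3, 7, 10, 14, 14] (size 5, max 14) hi=[22, 39, 41, 44, 50] (size 5, min 22) -> median=18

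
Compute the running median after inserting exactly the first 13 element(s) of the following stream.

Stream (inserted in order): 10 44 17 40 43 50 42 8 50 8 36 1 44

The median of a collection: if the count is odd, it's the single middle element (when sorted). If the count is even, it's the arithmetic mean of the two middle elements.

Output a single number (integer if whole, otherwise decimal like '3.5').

Answer: 40

Derivation:
Step 1: insert 10 -> lo=[10] (size 1, max 10) hi=[] (size 0) -> median=10
Step 2: insert 44 -> lo=[10] (size 1, max 10) hi=[44] (size 1, min 44) -> median=27
Step 3: insert 17 -> lo=[10, 17] (size 2, max 17) hi=[44] (size 1, min 44) -> median=17
Step 4: insert 40 -> lo=[10, 17] (size 2, max 17) hi=[40, 44] (size 2, min 40) -> median=28.5
Step 5: insert 43 -> lo=[10, 17, 40] (size 3, max 40) hi=[43, 44] (size 2, min 43) -> median=40
Step 6: insert 50 -> lo=[10, 17, 40] (size 3, max 40) hi=[43, 44, 50] (size 3, min 43) -> median=41.5
Step 7: insert 42 -> lo=[10, 17, 40, 42] (size 4, max 42) hi=[43, 44, 50] (size 3, min 43) -> median=42
Step 8: insert 8 -> lo=[8, 10, 17, 40] (size 4, max 40) hi=[42, 43, 44, 50] (size 4, min 42) -> median=41
Step 9: insert 50 -> lo=[8, 10, 17, 40, 42] (size 5, max 42) hi=[43, 44, 50, 50] (size 4, min 43) -> median=42
Step 10: insert 8 -> lo=[8, 8, 10, 17, 40] (size 5, max 40) hi=[42, 43, 44, 50, 50] (size 5, min 42) -> median=41
Step 11: insert 36 -> lo=[8, 8, 10, 17, 36, 40] (size 6, max 40) hi=[42, 43, 44, 50, 50] (size 5, min 42) -> median=40
Step 12: insert 1 -> lo=[1, 8, 8, 10, 17, 36] (size 6, max 36) hi=[40, 42, 43, 44, 50, 50] (size 6, min 40) -> median=38
Step 13: insert 44 -> lo=[1, 8, 8, 10, 17, 36, 40] (size 7, max 40) hi=[42, 43, 44, 44, 50, 50] (size 6, min 42) -> median=40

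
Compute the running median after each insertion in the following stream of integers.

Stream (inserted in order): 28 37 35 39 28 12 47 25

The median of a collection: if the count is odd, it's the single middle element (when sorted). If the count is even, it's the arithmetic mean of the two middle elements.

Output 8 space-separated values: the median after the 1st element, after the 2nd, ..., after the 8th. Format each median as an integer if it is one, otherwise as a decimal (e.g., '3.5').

Step 1: insert 28 -> lo=[28] (size 1, max 28) hi=[] (size 0) -> median=28
Step 2: insert 37 -> lo=[28] (size 1, max 28) hi=[37] (size 1, min 37) -> median=32.5
Step 3: insert 35 -> lo=[28, 35] (size 2, max 35) hi=[37] (size 1, min 37) -> median=35
Step 4: insert 39 -> lo=[28, 35] (size 2, max 35) hi=[37, 39] (size 2, min 37) -> median=36
Step 5: insert 28 -> lo=[28, 28, 35] (size 3, max 35) hi=[37, 39] (size 2, min 37) -> median=35
Step 6: insert 12 -> lo=[12, 28, 28] (size 3, max 28) hi=[35, 37, 39] (size 3, min 35) -> median=31.5
Step 7: insert 47 -> lo=[12, 28, 28, 35] (size 4, max 35) hi=[37, 39, 47] (size 3, min 37) -> median=35
Step 8: insert 25 -> lo=[12, 25, 28, 28] (size 4, max 28) hi=[35, 37, 39, 47] (size 4, min 35) -> median=31.5

Answer: 28 32.5 35 36 35 31.5 35 31.5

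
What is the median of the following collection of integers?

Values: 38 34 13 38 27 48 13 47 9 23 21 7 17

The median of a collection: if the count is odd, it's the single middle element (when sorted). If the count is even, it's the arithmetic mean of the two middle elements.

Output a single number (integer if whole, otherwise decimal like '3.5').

Answer: 23

Derivation:
Step 1: insert 38 -> lo=[38] (size 1, max 38) hi=[] (size 0) -> median=38
Step 2: insert 34 -> lo=[34] (size 1, max 34) hi=[38] (size 1, min 38) -> median=36
Step 3: insert 13 -> lo=[13, 34] (size 2, max 34) hi=[38] (size 1, min 38) -> median=34
Step 4: insert 38 -> lo=[13, 34] (size 2, max 34) hi=[38, 38] (size 2, min 38) -> median=36
Step 5: insert 27 -> lo=[13, 27, 34] (size 3, max 34) hi=[38, 38] (size 2, min 38) -> median=34
Step 6: insert 48 -> lo=[13, 27, 34] (size 3, max 34) hi=[38, 38, 48] (size 3, min 38) -> median=36
Step 7: insert 13 -> lo=[13, 13, 27, 34] (size 4, max 34) hi=[38, 38, 48] (size 3, min 38) -> median=34
Step 8: insert 47 -> lo=[13, 13, 27, 34] (size 4, max 34) hi=[38, 38, 47, 48] (size 4, min 38) -> median=36
Step 9: insert 9 -> lo=[9, 13, 13, 27, 34] (size 5, max 34) hi=[38, 38, 47, 48] (size 4, min 38) -> median=34
Step 10: insert 23 -> lo=[9, 13, 13, 23, 27] (size 5, max 27) hi=[34, 38, 38, 47, 48] (size 5, min 34) -> median=30.5
Step 11: insert 21 -> lo=[9, 13, 13, 21, 23, 27] (size 6, max 27) hi=[34, 38, 38, 47, 48] (size 5, min 34) -> median=27
Step 12: insert 7 -> lo=[7, 9, 13, 13, 21, 23] (size 6, max 23) hi=[27, 34, 38, 38, 47, 48] (size 6, min 27) -> median=25
Step 13: insert 17 -> lo=[7, 9, 13, 13, 17, 21, 23] (size 7, max 23) hi=[27, 34, 38, 38, 47, 48] (size 6, min 27) -> median=23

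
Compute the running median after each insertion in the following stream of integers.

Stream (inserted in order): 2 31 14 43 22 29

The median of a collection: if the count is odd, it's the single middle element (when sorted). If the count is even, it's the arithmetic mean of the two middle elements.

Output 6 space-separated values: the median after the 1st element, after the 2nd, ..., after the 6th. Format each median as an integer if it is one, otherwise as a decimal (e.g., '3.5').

Answer: 2 16.5 14 22.5 22 25.5

Derivation:
Step 1: insert 2 -> lo=[2] (size 1, max 2) hi=[] (size 0) -> median=2
Step 2: insert 31 -> lo=[2] (size 1, max 2) hi=[31] (size 1, min 31) -> median=16.5
Step 3: insert 14 -> lo=[2, 14] (size 2, max 14) hi=[31] (size 1, min 31) -> median=14
Step 4: insert 43 -> lo=[2, 14] (size 2, max 14) hi=[31, 43] (size 2, min 31) -> median=22.5
Step 5: insert 22 -> lo=[2, 14, 22] (size 3, max 22) hi=[31, 43] (size 2, min 31) -> median=22
Step 6: insert 29 -> lo=[2, 14, 22] (size 3, max 22) hi=[29, 31, 43] (size 3, min 29) -> median=25.5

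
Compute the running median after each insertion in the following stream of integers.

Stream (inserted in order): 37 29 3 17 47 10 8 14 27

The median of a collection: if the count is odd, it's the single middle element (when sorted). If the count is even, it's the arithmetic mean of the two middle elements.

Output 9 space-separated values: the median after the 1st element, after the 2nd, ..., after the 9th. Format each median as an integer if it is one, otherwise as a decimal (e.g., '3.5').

Step 1: insert 37 -> lo=[37] (size 1, max 37) hi=[] (size 0) -> median=37
Step 2: insert 29 -> lo=[29] (size 1, max 29) hi=[37] (size 1, min 37) -> median=33
Step 3: insert 3 -> lo=[3, 29] (size 2, max 29) hi=[37] (size 1, min 37) -> median=29
Step 4: insert 17 -> lo=[3, 17] (size 2, max 17) hi=[29, 37] (size 2, min 29) -> median=23
Step 5: insert 47 -> lo=[3, 17, 29] (size 3, max 29) hi=[37, 47] (size 2, min 37) -> median=29
Step 6: insert 10 -> lo=[3, 10, 17] (size 3, max 17) hi=[29, 37, 47] (size 3, min 29) -> median=23
Step 7: insert 8 -> lo=[3, 8, 10, 17] (size 4, max 17) hi=[29, 37, 47] (size 3, min 29) -> median=17
Step 8: insert 14 -> lo=[3, 8, 10, 14] (size 4, max 14) hi=[17, 29, 37, 47] (size 4, min 17) -> median=15.5
Step 9: insert 27 -> lo=[3, 8, 10, 14, 17] (size 5, max 17) hi=[27, 29, 37, 47] (size 4, min 27) -> median=17

Answer: 37 33 29 23 29 23 17 15.5 17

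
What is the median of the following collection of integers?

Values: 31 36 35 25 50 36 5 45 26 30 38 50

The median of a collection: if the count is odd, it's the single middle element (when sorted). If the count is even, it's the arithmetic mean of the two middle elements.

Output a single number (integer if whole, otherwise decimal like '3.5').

Step 1: insert 31 -> lo=[31] (size 1, max 31) hi=[] (size 0) -> median=31
Step 2: insert 36 -> lo=[31] (size 1, max 31) hi=[36] (size 1, min 36) -> median=33.5
Step 3: insert 35 -> lo=[31, 35] (size 2, max 35) hi=[36] (size 1, min 36) -> median=35
Step 4: insert 25 -> lo=[25, 31] (size 2, max 31) hi=[35, 36] (size 2, min 35) -> median=33
Step 5: insert 50 -> lo=[25, 31, 35] (size 3, max 35) hi=[36, 50] (size 2, min 36) -> median=35
Step 6: insert 36 -> lo=[25, 31, 35] (size 3, max 35) hi=[36, 36, 50] (size 3, min 36) -> median=35.5
Step 7: insert 5 -> lo=[5, 25, 31, 35] (size 4, max 35) hi=[36, 36, 50] (size 3, min 36) -> median=35
Step 8: insert 45 -> lo=[5, 25, 31, 35] (size 4, max 35) hi=[36, 36, 45, 50] (size 4, min 36) -> median=35.5
Step 9: insert 26 -> lo=[5, 25, 26, 31, 35] (size 5, max 35) hi=[36, 36, 45, 50] (size 4, min 36) -> median=35
Step 10: insert 30 -> lo=[5, 25, 26, 30, 31] (size 5, max 31) hi=[35, 36, 36, 45, 50] (size 5, min 35) -> median=33
Step 11: insert 38 -> lo=[5, 25, 26, 30, 31, 35] (size 6, max 35) hi=[36, 36, 38, 45, 50] (size 5, min 36) -> median=35
Step 12: insert 50 -> lo=[5, 25, 26, 30, 31, 35] (size 6, max 35) hi=[36, 36, 38, 45, 50, 50] (size 6, min 36) -> median=35.5

Answer: 35.5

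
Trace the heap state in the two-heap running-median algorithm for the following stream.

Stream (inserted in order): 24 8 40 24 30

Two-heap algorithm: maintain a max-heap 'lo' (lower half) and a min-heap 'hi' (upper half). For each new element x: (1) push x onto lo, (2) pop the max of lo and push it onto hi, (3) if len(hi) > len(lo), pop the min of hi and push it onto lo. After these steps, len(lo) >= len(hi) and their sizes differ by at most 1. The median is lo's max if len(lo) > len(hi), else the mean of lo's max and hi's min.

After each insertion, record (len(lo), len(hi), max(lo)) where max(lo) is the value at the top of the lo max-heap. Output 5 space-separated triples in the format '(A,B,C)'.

Step 1: insert 24 -> lo=[24] hi=[] -> (len(lo)=1, len(hi)=0, max(lo)=24)
Step 2: insert 8 -> lo=[8] hi=[24] -> (len(lo)=1, len(hi)=1, max(lo)=8)
Step 3: insert 40 -> lo=[8, 24] hi=[40] -> (len(lo)=2, len(hi)=1, max(lo)=24)
Step 4: insert 24 -> lo=[8, 24] hi=[24, 40] -> (len(lo)=2, len(hi)=2, max(lo)=24)
Step 5: insert 30 -> lo=[8, 24, 24] hi=[30, 40] -> (len(lo)=3, len(hi)=2, max(lo)=24)

Answer: (1,0,24) (1,1,8) (2,1,24) (2,2,24) (3,2,24)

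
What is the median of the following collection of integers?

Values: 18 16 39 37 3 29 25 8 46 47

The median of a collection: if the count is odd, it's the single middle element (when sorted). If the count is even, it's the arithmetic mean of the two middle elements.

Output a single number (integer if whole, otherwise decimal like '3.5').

Step 1: insert 18 -> lo=[18] (size 1, max 18) hi=[] (size 0) -> median=18
Step 2: insert 16 -> lo=[16] (size 1, max 16) hi=[18] (size 1, min 18) -> median=17
Step 3: insert 39 -> lo=[16, 18] (size 2, max 18) hi=[39] (size 1, min 39) -> median=18
Step 4: insert 37 -> lo=[16, 18] (size 2, max 18) hi=[37, 39] (size 2, min 37) -> median=27.5
Step 5: insert 3 -> lo=[3, 16, 18] (size 3, max 18) hi=[37, 39] (size 2, min 37) -> median=18
Step 6: insert 29 -> lo=[3, 16, 18] (size 3, max 18) hi=[29, 37, 39] (size 3, min 29) -> median=23.5
Step 7: insert 25 -> lo=[3, 16, 18, 25] (size 4, max 25) hi=[29, 37, 39] (size 3, min 29) -> median=25
Step 8: insert 8 -> lo=[3, 8, 16, 18] (size 4, max 18) hi=[25, 29, 37, 39] (size 4, min 25) -> median=21.5
Step 9: insert 46 -> lo=[3, 8, 16, 18, 25] (size 5, max 25) hi=[29, 37, 39, 46] (size 4, min 29) -> median=25
Step 10: insert 47 -> lo=[3, 8, 16, 18, 25] (size 5, max 25) hi=[29, 37, 39, 46, 47] (size 5, min 29) -> median=27

Answer: 27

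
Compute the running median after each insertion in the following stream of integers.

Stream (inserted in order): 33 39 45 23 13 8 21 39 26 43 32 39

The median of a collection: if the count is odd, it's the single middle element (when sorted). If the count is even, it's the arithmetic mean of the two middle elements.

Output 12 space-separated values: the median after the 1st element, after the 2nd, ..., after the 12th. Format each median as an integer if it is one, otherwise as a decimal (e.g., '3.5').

Answer: 33 36 39 36 33 28 23 28 26 29.5 32 32.5

Derivation:
Step 1: insert 33 -> lo=[33] (size 1, max 33) hi=[] (size 0) -> median=33
Step 2: insert 39 -> lo=[33] (size 1, max 33) hi=[39] (size 1, min 39) -> median=36
Step 3: insert 45 -> lo=[33, 39] (size 2, max 39) hi=[45] (size 1, min 45) -> median=39
Step 4: insert 23 -> lo=[23, 33] (size 2, max 33) hi=[39, 45] (size 2, min 39) -> median=36
Step 5: insert 13 -> lo=[13, 23, 33] (size 3, max 33) hi=[39, 45] (size 2, min 39) -> median=33
Step 6: insert 8 -> lo=[8, 13, 23] (size 3, max 23) hi=[33, 39, 45] (size 3, min 33) -> median=28
Step 7: insert 21 -> lo=[8, 13, 21, 23] (size 4, max 23) hi=[33, 39, 45] (size 3, min 33) -> median=23
Step 8: insert 39 -> lo=[8, 13, 21, 23] (size 4, max 23) hi=[33, 39, 39, 45] (size 4, min 33) -> median=28
Step 9: insert 26 -> lo=[8, 13, 21, 23, 26] (size 5, max 26) hi=[33, 39, 39, 45] (size 4, min 33) -> median=26
Step 10: insert 43 -> lo=[8, 13, 21, 23, 26] (size 5, max 26) hi=[33, 39, 39, 43, 45] (size 5, min 33) -> median=29.5
Step 11: insert 32 -> lo=[8, 13, 21, 23, 26, 32] (size 6, max 32) hi=[33, 39, 39, 43, 45] (size 5, min 33) -> median=32
Step 12: insert 39 -> lo=[8, 13, 21, 23, 26, 32] (size 6, max 32) hi=[33, 39, 39, 39, 43, 45] (size 6, min 33) -> median=32.5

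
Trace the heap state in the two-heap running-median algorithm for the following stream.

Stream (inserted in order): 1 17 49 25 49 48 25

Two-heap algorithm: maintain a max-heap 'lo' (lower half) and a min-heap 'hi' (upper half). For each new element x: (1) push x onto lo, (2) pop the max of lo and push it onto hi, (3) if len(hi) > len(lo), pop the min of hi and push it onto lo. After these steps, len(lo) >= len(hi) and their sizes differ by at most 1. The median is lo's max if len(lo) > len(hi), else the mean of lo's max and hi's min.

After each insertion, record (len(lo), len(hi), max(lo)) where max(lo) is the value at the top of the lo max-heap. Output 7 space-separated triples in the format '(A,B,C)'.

Answer: (1,0,1) (1,1,1) (2,1,17) (2,2,17) (3,2,25) (3,3,25) (4,3,25)

Derivation:
Step 1: insert 1 -> lo=[1] hi=[] -> (len(lo)=1, len(hi)=0, max(lo)=1)
Step 2: insert 17 -> lo=[1] hi=[17] -> (len(lo)=1, len(hi)=1, max(lo)=1)
Step 3: insert 49 -> lo=[1, 17] hi=[49] -> (len(lo)=2, len(hi)=1, max(lo)=17)
Step 4: insert 25 -> lo=[1, 17] hi=[25, 49] -> (len(lo)=2, len(hi)=2, max(lo)=17)
Step 5: insert 49 -> lo=[1, 17, 25] hi=[49, 49] -> (len(lo)=3, len(hi)=2, max(lo)=25)
Step 6: insert 48 -> lo=[1, 17, 25] hi=[48, 49, 49] -> (len(lo)=3, len(hi)=3, max(lo)=25)
Step 7: insert 25 -> lo=[1, 17, 25, 25] hi=[48, 49, 49] -> (len(lo)=4, len(hi)=3, max(lo)=25)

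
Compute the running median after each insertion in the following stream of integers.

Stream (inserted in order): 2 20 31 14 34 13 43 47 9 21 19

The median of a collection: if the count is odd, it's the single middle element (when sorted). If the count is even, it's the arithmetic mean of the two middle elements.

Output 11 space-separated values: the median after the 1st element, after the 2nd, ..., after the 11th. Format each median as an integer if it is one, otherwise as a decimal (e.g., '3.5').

Answer: 2 11 20 17 20 17 20 25.5 20 20.5 20

Derivation:
Step 1: insert 2 -> lo=[2] (size 1, max 2) hi=[] (size 0) -> median=2
Step 2: insert 20 -> lo=[2] (size 1, max 2) hi=[20] (size 1, min 20) -> median=11
Step 3: insert 31 -> lo=[2, 20] (size 2, max 20) hi=[31] (size 1, min 31) -> median=20
Step 4: insert 14 -> lo=[2, 14] (size 2, max 14) hi=[20, 31] (size 2, min 20) -> median=17
Step 5: insert 34 -> lo=[2, 14, 20] (size 3, max 20) hi=[31, 34] (size 2, min 31) -> median=20
Step 6: insert 13 -> lo=[2, 13, 14] (size 3, max 14) hi=[20, 31, 34] (size 3, min 20) -> median=17
Step 7: insert 43 -> lo=[2, 13, 14, 20] (size 4, max 20) hi=[31, 34, 43] (size 3, min 31) -> median=20
Step 8: insert 47 -> lo=[2, 13, 14, 20] (size 4, max 20) hi=[31, 34, 43, 47] (size 4, min 31) -> median=25.5
Step 9: insert 9 -> lo=[2, 9, 13, 14, 20] (size 5, max 20) hi=[31, 34, 43, 47] (size 4, min 31) -> median=20
Step 10: insert 21 -> lo=[2, 9, 13, 14, 20] (size 5, max 20) hi=[21, 31, 34, 43, 47] (size 5, min 21) -> median=20.5
Step 11: insert 19 -> lo=[2, 9, 13, 14, 19, 20] (size 6, max 20) hi=[21, 31, 34, 43, 47] (size 5, min 21) -> median=20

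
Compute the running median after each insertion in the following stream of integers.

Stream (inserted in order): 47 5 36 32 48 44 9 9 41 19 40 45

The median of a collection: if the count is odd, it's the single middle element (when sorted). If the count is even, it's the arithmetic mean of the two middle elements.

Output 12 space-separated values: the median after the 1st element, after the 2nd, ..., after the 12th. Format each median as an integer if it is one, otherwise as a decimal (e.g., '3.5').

Answer: 47 26 36 34 36 40 36 34 36 34 36 38

Derivation:
Step 1: insert 47 -> lo=[47] (size 1, max 47) hi=[] (size 0) -> median=47
Step 2: insert 5 -> lo=[5] (size 1, max 5) hi=[47] (size 1, min 47) -> median=26
Step 3: insert 36 -> lo=[5, 36] (size 2, max 36) hi=[47] (size 1, min 47) -> median=36
Step 4: insert 32 -> lo=[5, 32] (size 2, max 32) hi=[36, 47] (size 2, min 36) -> median=34
Step 5: insert 48 -> lo=[5, 32, 36] (size 3, max 36) hi=[47, 48] (size 2, min 47) -> median=36
Step 6: insert 44 -> lo=[5, 32, 36] (size 3, max 36) hi=[44, 47, 48] (size 3, min 44) -> median=40
Step 7: insert 9 -> lo=[5, 9, 32, 36] (size 4, max 36) hi=[44, 47, 48] (size 3, min 44) -> median=36
Step 8: insert 9 -> lo=[5, 9, 9, 32] (size 4, max 32) hi=[36, 44, 47, 48] (size 4, min 36) -> median=34
Step 9: insert 41 -> lo=[5, 9, 9, 32, 36] (size 5, max 36) hi=[41, 44, 47, 48] (size 4, min 41) -> median=36
Step 10: insert 19 -> lo=[5, 9, 9, 19, 32] (size 5, max 32) hi=[36, 41, 44, 47, 48] (size 5, min 36) -> median=34
Step 11: insert 40 -> lo=[5, 9, 9, 19, 32, 36] (size 6, max 36) hi=[40, 41, 44, 47, 48] (size 5, min 40) -> median=36
Step 12: insert 45 -> lo=[5, 9, 9, 19, 32, 36] (size 6, max 36) hi=[40, 41, 44, 45, 47, 48] (size 6, min 40) -> median=38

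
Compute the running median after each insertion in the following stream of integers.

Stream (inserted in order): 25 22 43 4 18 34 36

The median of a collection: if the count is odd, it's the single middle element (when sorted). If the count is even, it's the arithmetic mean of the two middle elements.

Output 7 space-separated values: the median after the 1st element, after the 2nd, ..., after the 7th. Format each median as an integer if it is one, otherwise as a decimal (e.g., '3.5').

Step 1: insert 25 -> lo=[25] (size 1, max 25) hi=[] (size 0) -> median=25
Step 2: insert 22 -> lo=[22] (size 1, max 22) hi=[25] (size 1, min 25) -> median=23.5
Step 3: insert 43 -> lo=[22, 25] (size 2, max 25) hi=[43] (size 1, min 43) -> median=25
Step 4: insert 4 -> lo=[4, 22] (size 2, max 22) hi=[25, 43] (size 2, min 25) -> median=23.5
Step 5: insert 18 -> lo=[4, 18, 22] (size 3, max 22) hi=[25, 43] (size 2, min 25) -> median=22
Step 6: insert 34 -> lo=[4, 18, 22] (size 3, max 22) hi=[25, 34, 43] (size 3, min 25) -> median=23.5
Step 7: insert 36 -> lo=[4, 18, 22, 25] (size 4, max 25) hi=[34, 36, 43] (size 3, min 34) -> median=25

Answer: 25 23.5 25 23.5 22 23.5 25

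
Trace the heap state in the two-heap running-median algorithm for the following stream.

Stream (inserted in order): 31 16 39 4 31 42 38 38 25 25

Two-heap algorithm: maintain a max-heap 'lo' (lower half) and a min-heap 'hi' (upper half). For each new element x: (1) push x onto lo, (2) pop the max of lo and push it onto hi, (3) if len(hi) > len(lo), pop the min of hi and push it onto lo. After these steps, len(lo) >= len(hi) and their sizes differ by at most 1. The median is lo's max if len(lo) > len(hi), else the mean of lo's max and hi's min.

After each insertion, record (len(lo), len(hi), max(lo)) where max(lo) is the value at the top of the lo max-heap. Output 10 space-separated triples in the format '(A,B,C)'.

Answer: (1,0,31) (1,1,16) (2,1,31) (2,2,16) (3,2,31) (3,3,31) (4,3,31) (4,4,31) (5,4,31) (5,5,31)

Derivation:
Step 1: insert 31 -> lo=[31] hi=[] -> (len(lo)=1, len(hi)=0, max(lo)=31)
Step 2: insert 16 -> lo=[16] hi=[31] -> (len(lo)=1, len(hi)=1, max(lo)=16)
Step 3: insert 39 -> lo=[16, 31] hi=[39] -> (len(lo)=2, len(hi)=1, max(lo)=31)
Step 4: insert 4 -> lo=[4, 16] hi=[31, 39] -> (len(lo)=2, len(hi)=2, max(lo)=16)
Step 5: insert 31 -> lo=[4, 16, 31] hi=[31, 39] -> (len(lo)=3, len(hi)=2, max(lo)=31)
Step 6: insert 42 -> lo=[4, 16, 31] hi=[31, 39, 42] -> (len(lo)=3, len(hi)=3, max(lo)=31)
Step 7: insert 38 -> lo=[4, 16, 31, 31] hi=[38, 39, 42] -> (len(lo)=4, len(hi)=3, max(lo)=31)
Step 8: insert 38 -> lo=[4, 16, 31, 31] hi=[38, 38, 39, 42] -> (len(lo)=4, len(hi)=4, max(lo)=31)
Step 9: insert 25 -> lo=[4, 16, 25, 31, 31] hi=[38, 38, 39, 42] -> (len(lo)=5, len(hi)=4, max(lo)=31)
Step 10: insert 25 -> lo=[4, 16, 25, 25, 31] hi=[31, 38, 38, 39, 42] -> (len(lo)=5, len(hi)=5, max(lo)=31)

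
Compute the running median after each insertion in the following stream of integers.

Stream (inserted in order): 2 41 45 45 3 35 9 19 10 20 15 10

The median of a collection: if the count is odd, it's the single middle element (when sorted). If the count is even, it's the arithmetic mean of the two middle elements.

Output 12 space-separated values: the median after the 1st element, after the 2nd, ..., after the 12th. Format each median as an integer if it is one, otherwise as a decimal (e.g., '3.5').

Step 1: insert 2 -> lo=[2] (size 1, max 2) hi=[] (size 0) -> median=2
Step 2: insert 41 -> lo=[2] (size 1, max 2) hi=[41] (size 1, min 41) -> median=21.5
Step 3: insert 45 -> lo=[2, 41] (size 2, max 41) hi=[45] (size 1, min 45) -> median=41
Step 4: insert 45 -> lo=[2, 41] (size 2, max 41) hi=[45, 45] (size 2, min 45) -> median=43
Step 5: insert 3 -> lo=[2, 3, 41] (size 3, max 41) hi=[45, 45] (size 2, min 45) -> median=41
Step 6: insert 35 -> lo=[2, 3, 35] (size 3, max 35) hi=[41, 45, 45] (size 3, min 41) -> median=38
Step 7: insert 9 -> lo=[2, 3, 9, 35] (size 4, max 35) hi=[41, 45, 45] (size 3, min 41) -> median=35
Step 8: insert 19 -> lo=[2, 3, 9, 19] (size 4, max 19) hi=[35, 41, 45, 45] (size 4, min 35) -> median=27
Step 9: insert 10 -> lo=[2, 3, 9, 10, 19] (size 5, max 19) hi=[35, 41, 45, 45] (size 4, min 35) -> median=19
Step 10: insert 20 -> lo=[2, 3, 9, 10, 19] (size 5, max 19) hi=[20, 35, 41, 45, 45] (size 5, min 20) -> median=19.5
Step 11: insert 15 -> lo=[2, 3, 9, 10, 15, 19] (size 6, max 19) hi=[20, 35, 41, 45, 45] (size 5, min 20) -> median=19
Step 12: insert 10 -> lo=[2, 3, 9, 10, 10, 15] (size 6, max 15) hi=[19, 20, 35, 41, 45, 45] (size 6, min 19) -> median=17

Answer: 2 21.5 41 43 41 38 35 27 19 19.5 19 17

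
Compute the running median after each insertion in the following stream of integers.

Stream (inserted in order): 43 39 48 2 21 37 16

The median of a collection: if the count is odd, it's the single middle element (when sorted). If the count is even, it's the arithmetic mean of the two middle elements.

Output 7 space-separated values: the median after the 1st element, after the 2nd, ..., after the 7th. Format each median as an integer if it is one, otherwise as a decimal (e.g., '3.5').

Answer: 43 41 43 41 39 38 37

Derivation:
Step 1: insert 43 -> lo=[43] (size 1, max 43) hi=[] (size 0) -> median=43
Step 2: insert 39 -> lo=[39] (size 1, max 39) hi=[43] (size 1, min 43) -> median=41
Step 3: insert 48 -> lo=[39, 43] (size 2, max 43) hi=[48] (size 1, min 48) -> median=43
Step 4: insert 2 -> lo=[2, 39] (size 2, max 39) hi=[43, 48] (size 2, min 43) -> median=41
Step 5: insert 21 -> lo=[2, 21, 39] (size 3, max 39) hi=[43, 48] (size 2, min 43) -> median=39
Step 6: insert 37 -> lo=[2, 21, 37] (size 3, max 37) hi=[39, 43, 48] (size 3, min 39) -> median=38
Step 7: insert 16 -> lo=[2, 16, 21, 37] (size 4, max 37) hi=[39, 43, 48] (size 3, min 39) -> median=37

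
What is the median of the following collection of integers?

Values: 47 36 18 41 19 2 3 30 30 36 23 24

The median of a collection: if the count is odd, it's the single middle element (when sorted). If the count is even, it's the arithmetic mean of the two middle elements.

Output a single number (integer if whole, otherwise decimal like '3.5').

Step 1: insert 47 -> lo=[47] (size 1, max 47) hi=[] (size 0) -> median=47
Step 2: insert 36 -> lo=[36] (size 1, max 36) hi=[47] (size 1, min 47) -> median=41.5
Step 3: insert 18 -> lo=[18, 36] (size 2, max 36) hi=[47] (size 1, min 47) -> median=36
Step 4: insert 41 -> lo=[18, 36] (size 2, max 36) hi=[41, 47] (size 2, min 41) -> median=38.5
Step 5: insert 19 -> lo=[18, 19, 36] (size 3, max 36) hi=[41, 47] (size 2, min 41) -> median=36
Step 6: insert 2 -> lo=[2, 18, 19] (size 3, max 19) hi=[36, 41, 47] (size 3, min 36) -> median=27.5
Step 7: insert 3 -> lo=[2, 3, 18, 19] (size 4, max 19) hi=[36, 41, 47] (size 3, min 36) -> median=19
Step 8: insert 30 -> lo=[2, 3, 18, 19] (size 4, max 19) hi=[30, 36, 41, 47] (size 4, min 30) -> median=24.5
Step 9: insert 30 -> lo=[2, 3, 18, 19, 30] (size 5, max 30) hi=[30, 36, 41, 47] (size 4, min 30) -> median=30
Step 10: insert 36 -> lo=[2, 3, 18, 19, 30] (size 5, max 30) hi=[30, 36, 36, 41, 47] (size 5, min 30) -> median=30
Step 11: insert 23 -> lo=[2, 3, 18, 19, 23, 30] (size 6, max 30) hi=[30, 36, 36, 41, 47] (size 5, min 30) -> median=30
Step 12: insert 24 -> lo=[2, 3, 18, 19, 23, 24] (size 6, max 24) hi=[30, 30, 36, 36, 41, 47] (size 6, min 30) -> median=27

Answer: 27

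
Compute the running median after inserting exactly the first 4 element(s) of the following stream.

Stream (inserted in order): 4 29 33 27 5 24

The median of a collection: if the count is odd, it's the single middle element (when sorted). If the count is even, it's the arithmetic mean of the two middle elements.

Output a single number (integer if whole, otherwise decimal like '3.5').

Step 1: insert 4 -> lo=[4] (size 1, max 4) hi=[] (size 0) -> median=4
Step 2: insert 29 -> lo=[4] (size 1, max 4) hi=[29] (size 1, min 29) -> median=16.5
Step 3: insert 33 -> lo=[4, 29] (size 2, max 29) hi=[33] (size 1, min 33) -> median=29
Step 4: insert 27 -> lo=[4, 27] (size 2, max 27) hi=[29, 33] (size 2, min 29) -> median=28

Answer: 28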